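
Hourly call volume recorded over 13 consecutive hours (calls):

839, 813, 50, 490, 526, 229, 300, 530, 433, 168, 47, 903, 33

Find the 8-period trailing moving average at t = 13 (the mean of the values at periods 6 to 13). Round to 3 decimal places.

Sum of periods 6–13: 229 + 300 + 530 + 433 + 168 + 47 + 903 + 33 = 2643
Divide by 8: 2643 / 8 = 330.375

330.375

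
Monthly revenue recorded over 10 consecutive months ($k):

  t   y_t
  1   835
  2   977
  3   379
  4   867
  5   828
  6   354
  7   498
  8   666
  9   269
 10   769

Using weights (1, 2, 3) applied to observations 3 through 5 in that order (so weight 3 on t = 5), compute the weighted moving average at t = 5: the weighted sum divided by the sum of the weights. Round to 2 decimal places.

766.17

Weighted sum: 1·379 + 2·867 + 3·828 = 379 + 1734 + 2484 = 4597
Weight total: 1 + 2 + 3 = 6
WMA = 4597 / 6 = 766.17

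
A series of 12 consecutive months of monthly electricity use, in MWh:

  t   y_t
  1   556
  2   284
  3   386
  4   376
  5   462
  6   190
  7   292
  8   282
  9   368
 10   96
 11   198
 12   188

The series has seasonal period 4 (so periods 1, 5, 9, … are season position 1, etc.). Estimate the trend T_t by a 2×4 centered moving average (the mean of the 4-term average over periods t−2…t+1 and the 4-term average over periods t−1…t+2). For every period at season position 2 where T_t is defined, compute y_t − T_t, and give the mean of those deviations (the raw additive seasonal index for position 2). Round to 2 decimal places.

-128.25

Season position 2 occurs at t = 6, 10 (where T_t is defined).
t=6: T_6 = 318.2500; y_6 − T_6 = 190 − 318.2500 = -128.2500
t=10: T_10 = 224.2500; y_10 − T_10 = 96 − 224.2500 = -128.2500
Mean deviation: (-128.2500 + -128.2500) / 2 = -128.25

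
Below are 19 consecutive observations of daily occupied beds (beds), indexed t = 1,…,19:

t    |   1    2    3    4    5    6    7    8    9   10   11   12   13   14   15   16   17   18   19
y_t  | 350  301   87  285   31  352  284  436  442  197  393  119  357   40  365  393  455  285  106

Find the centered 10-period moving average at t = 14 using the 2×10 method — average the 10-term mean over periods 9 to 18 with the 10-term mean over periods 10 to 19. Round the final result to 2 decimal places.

287.80

Sum over 9–18: 442 + 197 + 393 + 119 + 357 + 40 + 365 + 393 + 455 + 285 = 3046
Sum over 10–19: 197 + 393 + 119 + 357 + 40 + 365 + 393 + 455 + 285 + 106 = 2710
CMA at t=14 = (3046 + 2710) / (2·10) = 5756 / 20 = 287.80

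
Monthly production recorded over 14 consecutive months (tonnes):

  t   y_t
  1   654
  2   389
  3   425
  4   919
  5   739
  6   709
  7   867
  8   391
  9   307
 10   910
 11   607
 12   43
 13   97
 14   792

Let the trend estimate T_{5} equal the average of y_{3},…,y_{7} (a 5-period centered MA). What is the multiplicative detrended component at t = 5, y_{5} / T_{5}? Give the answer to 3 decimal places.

Trend T_5 = (425 + 919 + 739 + 709 + 867) / 5 = 3659/5 = 731.80000
Ratio to trend: 739 / 731.80000 = 1.010

1.010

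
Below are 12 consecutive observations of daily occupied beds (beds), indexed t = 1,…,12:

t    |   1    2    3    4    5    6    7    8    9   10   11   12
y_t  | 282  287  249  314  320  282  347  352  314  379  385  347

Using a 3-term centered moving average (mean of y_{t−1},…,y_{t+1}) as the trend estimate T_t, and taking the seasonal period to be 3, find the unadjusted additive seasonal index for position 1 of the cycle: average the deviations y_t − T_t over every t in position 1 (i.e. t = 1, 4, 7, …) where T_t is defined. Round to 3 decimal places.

19.778

Season position 1 occurs at t = 4, 7, 10 (where T_t is defined).
t=4: T_4 = 294.33333; y_4 − T_4 = 314 − 294.33333 = 19.66667
t=7: T_7 = 327.00000; y_7 − T_7 = 347 − 327.00000 = 20.00000
t=10: T_10 = 359.33333; y_10 − T_10 = 379 − 359.33333 = 19.66667
Mean deviation: (19.66667 + 20.00000 + 19.66667) / 3 = 19.778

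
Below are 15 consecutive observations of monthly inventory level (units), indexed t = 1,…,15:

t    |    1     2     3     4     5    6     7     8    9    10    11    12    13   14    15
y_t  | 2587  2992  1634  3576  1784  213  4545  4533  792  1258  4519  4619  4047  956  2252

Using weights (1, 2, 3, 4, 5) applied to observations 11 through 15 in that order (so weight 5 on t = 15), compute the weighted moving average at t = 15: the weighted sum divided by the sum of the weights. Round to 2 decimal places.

2732.13

Weighted sum: 1·4519 + 2·4619 + 3·4047 + 4·956 + 5·2252 = 4519 + 9238 + 12141 + 3824 + 11260 = 40982
Weight total: 1 + 2 + 3 + 4 + 5 = 15
WMA = 40982 / 15 = 2732.13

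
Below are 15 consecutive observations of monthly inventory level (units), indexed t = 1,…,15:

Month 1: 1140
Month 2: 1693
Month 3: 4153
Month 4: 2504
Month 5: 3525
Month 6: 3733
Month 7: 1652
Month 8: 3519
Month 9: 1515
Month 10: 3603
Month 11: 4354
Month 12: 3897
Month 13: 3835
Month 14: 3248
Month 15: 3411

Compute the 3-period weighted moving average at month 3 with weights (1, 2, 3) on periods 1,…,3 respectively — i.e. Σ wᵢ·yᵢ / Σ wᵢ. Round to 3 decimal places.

Weighted sum: 1·1140 + 2·1693 + 3·4153 = 1140 + 3386 + 12459 = 16985
Weight total: 1 + 2 + 3 = 6
WMA = 16985 / 6 = 2830.833

2830.833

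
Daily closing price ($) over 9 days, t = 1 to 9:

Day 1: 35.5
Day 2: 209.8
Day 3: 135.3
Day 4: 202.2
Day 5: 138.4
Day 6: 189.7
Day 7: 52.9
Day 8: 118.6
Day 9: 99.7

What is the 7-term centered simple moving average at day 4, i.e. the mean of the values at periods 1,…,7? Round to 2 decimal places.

Sum of periods 1–7: 35.5 + 209.8 + 135.3 + 202.2 + 138.4 + 189.7 + 52.9 = 963.8
Divide by 7: 963.8 / 7 = 137.69

137.69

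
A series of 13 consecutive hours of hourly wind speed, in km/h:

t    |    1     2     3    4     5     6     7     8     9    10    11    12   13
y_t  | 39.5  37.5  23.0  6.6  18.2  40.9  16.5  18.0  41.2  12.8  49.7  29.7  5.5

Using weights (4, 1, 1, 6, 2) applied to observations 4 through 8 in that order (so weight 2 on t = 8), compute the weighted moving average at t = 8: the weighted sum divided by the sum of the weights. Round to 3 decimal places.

Weighted sum: 4·6.6 + 1·18.2 + 1·40.9 + 6·16.5 + 2·18.0 = 26.4 + 18.2 + 40.9 + 99.0 + 36.0 = 220.5
Weight total: 4 + 1 + 1 + 6 + 2 = 14
WMA = 220.5 / 14 = 15.750

15.750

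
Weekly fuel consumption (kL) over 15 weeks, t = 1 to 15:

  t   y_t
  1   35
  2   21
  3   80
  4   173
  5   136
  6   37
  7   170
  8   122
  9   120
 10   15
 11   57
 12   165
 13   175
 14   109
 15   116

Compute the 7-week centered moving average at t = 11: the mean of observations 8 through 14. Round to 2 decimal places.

Sum of periods 8–14: 122 + 120 + 15 + 57 + 165 + 175 + 109 = 763
Divide by 7: 763 / 7 = 109.00

109.00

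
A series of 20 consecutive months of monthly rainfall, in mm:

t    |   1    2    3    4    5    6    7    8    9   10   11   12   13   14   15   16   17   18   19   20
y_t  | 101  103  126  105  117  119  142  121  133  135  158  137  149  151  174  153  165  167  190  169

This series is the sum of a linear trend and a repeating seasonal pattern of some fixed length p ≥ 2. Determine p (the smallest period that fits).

First differences y_{t+1} − y_t: 2, 23, -21, 12, 2, 23, -21, 12, 2, 23, …
The difference pattern repeats every 4 terms and not for any smaller step, so p = 4.

4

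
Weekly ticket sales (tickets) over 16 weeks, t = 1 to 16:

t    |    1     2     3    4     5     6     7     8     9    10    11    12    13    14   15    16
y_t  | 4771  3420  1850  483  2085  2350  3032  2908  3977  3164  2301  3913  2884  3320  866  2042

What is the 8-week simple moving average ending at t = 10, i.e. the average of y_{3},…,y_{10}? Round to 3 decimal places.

Sum of periods 3–10: 1850 + 483 + 2085 + 2350 + 3032 + 2908 + 3977 + 3164 = 19849
Divide by 8: 19849 / 8 = 2481.125

2481.125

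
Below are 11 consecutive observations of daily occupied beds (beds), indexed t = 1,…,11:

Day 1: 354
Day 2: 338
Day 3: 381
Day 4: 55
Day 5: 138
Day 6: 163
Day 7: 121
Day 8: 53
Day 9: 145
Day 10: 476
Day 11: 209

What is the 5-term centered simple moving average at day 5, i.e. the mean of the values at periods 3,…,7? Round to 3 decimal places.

171.600

Sum of periods 3–7: 381 + 55 + 138 + 163 + 121 = 858
Divide by 5: 858 / 5 = 171.600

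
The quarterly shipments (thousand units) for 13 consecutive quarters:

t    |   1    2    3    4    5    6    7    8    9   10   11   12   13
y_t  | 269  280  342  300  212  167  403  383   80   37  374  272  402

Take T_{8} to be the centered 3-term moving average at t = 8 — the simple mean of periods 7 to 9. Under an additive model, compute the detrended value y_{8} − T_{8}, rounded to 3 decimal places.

94.333

Trend T_8 = (403 + 383 + 80) / 3 = 866/3 = 288.66667
Detrended value: 383 − 288.66667 = 94.333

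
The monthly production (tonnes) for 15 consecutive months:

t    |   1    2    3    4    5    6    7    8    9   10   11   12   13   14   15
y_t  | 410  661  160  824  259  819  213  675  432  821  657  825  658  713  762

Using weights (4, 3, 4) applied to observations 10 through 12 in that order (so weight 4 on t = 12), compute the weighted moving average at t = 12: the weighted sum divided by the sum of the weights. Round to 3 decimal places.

777.727

Weighted sum: 4·821 + 3·657 + 4·825 = 3284 + 1971 + 3300 = 8555
Weight total: 4 + 3 + 4 = 11
WMA = 8555 / 11 = 777.727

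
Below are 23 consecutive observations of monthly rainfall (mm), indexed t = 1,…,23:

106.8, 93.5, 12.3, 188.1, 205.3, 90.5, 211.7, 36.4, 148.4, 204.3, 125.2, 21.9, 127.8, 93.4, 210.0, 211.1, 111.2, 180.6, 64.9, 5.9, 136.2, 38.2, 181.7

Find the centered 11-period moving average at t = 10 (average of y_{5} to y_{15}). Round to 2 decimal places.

Sum of periods 5–15: 205.3 + 90.5 + 211.7 + 36.4 + 148.4 + 204.3 + 125.2 + 21.9 + 127.8 + 93.4 + 210.0 = 1474.9
Divide by 11: 1474.9 / 11 = 134.08

134.08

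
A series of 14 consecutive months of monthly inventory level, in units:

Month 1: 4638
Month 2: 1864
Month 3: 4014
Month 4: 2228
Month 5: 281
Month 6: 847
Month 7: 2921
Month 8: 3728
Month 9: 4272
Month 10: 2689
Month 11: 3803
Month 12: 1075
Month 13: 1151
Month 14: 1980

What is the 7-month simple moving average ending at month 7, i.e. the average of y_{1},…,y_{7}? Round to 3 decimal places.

Sum of periods 1–7: 4638 + 1864 + 4014 + 2228 + 281 + 847 + 2921 = 16793
Divide by 7: 16793 / 7 = 2399.000

2399.000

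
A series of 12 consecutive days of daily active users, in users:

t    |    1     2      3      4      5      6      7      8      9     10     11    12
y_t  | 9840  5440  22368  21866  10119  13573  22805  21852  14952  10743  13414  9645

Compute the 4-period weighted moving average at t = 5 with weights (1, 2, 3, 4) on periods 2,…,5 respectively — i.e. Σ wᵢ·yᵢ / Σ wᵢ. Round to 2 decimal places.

Weighted sum: 1·5440 + 2·22368 + 3·21866 + 4·10119 = 5440 + 44736 + 65598 + 40476 = 156250
Weight total: 1 + 2 + 3 + 4 = 10
WMA = 156250 / 10 = 15625.00

15625.00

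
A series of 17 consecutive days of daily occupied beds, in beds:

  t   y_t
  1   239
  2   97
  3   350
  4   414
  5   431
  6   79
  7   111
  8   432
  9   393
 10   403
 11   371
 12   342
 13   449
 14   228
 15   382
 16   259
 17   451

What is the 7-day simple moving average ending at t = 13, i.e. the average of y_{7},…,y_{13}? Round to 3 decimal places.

Sum of periods 7–13: 111 + 432 + 393 + 403 + 371 + 342 + 449 = 2501
Divide by 7: 2501 / 7 = 357.286

357.286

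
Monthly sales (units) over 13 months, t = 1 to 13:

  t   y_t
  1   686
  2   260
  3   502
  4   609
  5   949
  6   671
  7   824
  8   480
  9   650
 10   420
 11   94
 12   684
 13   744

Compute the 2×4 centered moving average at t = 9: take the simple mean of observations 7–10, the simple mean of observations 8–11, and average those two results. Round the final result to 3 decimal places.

502.250

Sum over 7–10: 824 + 480 + 650 + 420 = 2374
Sum over 8–11: 480 + 650 + 420 + 94 = 1644
CMA at t=9 = (2374 + 1644) / (2·4) = 4018 / 8 = 502.250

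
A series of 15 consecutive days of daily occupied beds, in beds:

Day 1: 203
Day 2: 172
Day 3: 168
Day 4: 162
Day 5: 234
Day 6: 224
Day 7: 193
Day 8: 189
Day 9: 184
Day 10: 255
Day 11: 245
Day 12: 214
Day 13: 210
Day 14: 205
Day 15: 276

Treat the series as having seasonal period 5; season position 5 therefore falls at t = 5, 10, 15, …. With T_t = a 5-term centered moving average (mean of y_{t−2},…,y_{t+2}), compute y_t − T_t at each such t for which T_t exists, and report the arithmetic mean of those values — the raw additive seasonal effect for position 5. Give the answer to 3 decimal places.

37.700

Season position 5 occurs at t = 5, 10 (where T_t is defined).
t=5: T_5 = 196.20000; y_5 − T_5 = 234 − 196.20000 = 37.80000
t=10: T_10 = 217.40000; y_10 − T_10 = 255 − 217.40000 = 37.60000
Mean deviation: (37.80000 + 37.60000) / 2 = 37.700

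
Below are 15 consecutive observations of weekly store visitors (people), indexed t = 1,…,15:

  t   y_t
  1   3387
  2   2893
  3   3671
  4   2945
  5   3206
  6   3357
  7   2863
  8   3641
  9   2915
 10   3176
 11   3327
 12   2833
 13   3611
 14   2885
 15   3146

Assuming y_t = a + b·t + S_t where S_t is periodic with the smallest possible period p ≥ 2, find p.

5

First differences y_{t+1} − y_t: -494, 778, -726, 261, 151, -494, 778, -726, 261, 151, -494, 778, …
The difference pattern repeats every 5 terms and not for any smaller step, so p = 5.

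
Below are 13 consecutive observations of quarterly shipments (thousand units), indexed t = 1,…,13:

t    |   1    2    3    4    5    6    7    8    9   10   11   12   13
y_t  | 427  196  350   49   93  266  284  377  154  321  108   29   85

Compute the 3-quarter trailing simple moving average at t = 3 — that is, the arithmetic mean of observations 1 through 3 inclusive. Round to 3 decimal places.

324.333

Sum of periods 1–3: 427 + 196 + 350 = 973
Divide by 3: 973 / 3 = 324.333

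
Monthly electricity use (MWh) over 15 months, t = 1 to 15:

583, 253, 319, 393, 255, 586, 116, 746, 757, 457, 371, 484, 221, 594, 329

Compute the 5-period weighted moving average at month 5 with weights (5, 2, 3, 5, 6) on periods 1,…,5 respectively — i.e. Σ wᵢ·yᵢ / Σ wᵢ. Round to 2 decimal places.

Weighted sum: 5·583 + 2·253 + 3·319 + 5·393 + 6·255 = 2915 + 506 + 957 + 1965 + 1530 = 7873
Weight total: 5 + 2 + 3 + 5 + 6 = 21
WMA = 7873 / 21 = 374.90

374.90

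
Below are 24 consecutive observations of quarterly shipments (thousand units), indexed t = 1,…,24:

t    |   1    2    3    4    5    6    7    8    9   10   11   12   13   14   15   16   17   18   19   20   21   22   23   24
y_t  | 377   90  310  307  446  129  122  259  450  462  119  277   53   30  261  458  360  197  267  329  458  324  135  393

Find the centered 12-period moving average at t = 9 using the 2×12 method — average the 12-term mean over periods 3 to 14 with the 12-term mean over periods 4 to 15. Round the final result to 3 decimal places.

244.958

Sum over 3–14: 310 + 307 + 446 + 129 + 122 + 259 + 450 + 462 + 119 + 277 + 53 + 30 = 2964
Sum over 4–15: 307 + 446 + 129 + 122 + 259 + 450 + 462 + 119 + 277 + 53 + 30 + 261 = 2915
CMA at t=9 = (2964 + 2915) / (2·12) = 5879 / 24 = 244.958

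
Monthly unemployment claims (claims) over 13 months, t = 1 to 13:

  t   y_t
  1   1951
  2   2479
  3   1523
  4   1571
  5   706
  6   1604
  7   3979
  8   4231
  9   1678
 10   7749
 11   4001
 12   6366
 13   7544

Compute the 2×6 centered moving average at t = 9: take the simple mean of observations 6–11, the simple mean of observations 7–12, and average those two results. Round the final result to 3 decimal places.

Sum over 6–11: 1604 + 3979 + 4231 + 1678 + 7749 + 4001 = 23242
Sum over 7–12: 3979 + 4231 + 1678 + 7749 + 4001 + 6366 = 28004
CMA at t=9 = (23242 + 28004) / (2·6) = 51246 / 12 = 4270.500

4270.500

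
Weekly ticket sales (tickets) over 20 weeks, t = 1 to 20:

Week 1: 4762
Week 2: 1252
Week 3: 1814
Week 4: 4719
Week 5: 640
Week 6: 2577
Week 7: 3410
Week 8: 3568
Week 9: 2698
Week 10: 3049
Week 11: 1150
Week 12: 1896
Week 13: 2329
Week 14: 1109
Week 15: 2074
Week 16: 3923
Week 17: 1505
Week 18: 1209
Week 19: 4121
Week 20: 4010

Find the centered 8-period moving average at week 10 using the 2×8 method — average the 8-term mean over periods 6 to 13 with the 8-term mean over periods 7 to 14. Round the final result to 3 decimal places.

Sum over 6–13: 2577 + 3410 + 3568 + 2698 + 3049 + 1150 + 1896 + 2329 = 20677
Sum over 7–14: 3410 + 3568 + 2698 + 3049 + 1150 + 1896 + 2329 + 1109 = 19209
CMA at t=10 = (20677 + 19209) / (2·8) = 39886 / 16 = 2492.875

2492.875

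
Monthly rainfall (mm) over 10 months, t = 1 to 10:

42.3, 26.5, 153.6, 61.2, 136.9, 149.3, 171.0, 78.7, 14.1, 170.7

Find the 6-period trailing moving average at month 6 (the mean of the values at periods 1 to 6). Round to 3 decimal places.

Sum of periods 1–6: 42.3 + 26.5 + 153.6 + 61.2 + 136.9 + 149.3 = 569.8
Divide by 6: 569.8 / 6 = 94.967

94.967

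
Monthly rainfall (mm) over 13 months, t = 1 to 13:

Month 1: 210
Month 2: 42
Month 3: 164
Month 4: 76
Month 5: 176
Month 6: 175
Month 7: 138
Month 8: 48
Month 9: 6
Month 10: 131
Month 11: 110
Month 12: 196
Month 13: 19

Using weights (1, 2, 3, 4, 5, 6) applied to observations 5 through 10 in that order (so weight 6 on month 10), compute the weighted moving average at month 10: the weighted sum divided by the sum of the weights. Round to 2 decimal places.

92.76

Weighted sum: 1·176 + 2·175 + 3·138 + 4·48 + 5·6 + 6·131 = 176 + 350 + 414 + 192 + 30 + 786 = 1948
Weight total: 1 + 2 + 3 + 4 + 5 + 6 = 21
WMA = 1948 / 21 = 92.76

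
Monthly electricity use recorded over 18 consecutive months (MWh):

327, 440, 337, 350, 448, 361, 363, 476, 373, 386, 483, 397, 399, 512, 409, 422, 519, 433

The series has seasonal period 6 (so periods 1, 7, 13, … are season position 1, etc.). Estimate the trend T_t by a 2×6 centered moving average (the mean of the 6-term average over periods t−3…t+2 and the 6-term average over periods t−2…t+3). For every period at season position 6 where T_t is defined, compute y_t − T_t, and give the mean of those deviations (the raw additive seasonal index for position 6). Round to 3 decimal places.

-31.083

Season position 6 occurs at t = 6, 12 (where T_t is defined).
t=6: T_6 = 392.16667; y_6 − T_6 = 361 − 392.16667 = -31.16667
t=12: T_12 = 428.00000; y_12 − T_12 = 397 − 428.00000 = -31.00000
Mean deviation: (-31.16667 + -31.00000) / 2 = -31.083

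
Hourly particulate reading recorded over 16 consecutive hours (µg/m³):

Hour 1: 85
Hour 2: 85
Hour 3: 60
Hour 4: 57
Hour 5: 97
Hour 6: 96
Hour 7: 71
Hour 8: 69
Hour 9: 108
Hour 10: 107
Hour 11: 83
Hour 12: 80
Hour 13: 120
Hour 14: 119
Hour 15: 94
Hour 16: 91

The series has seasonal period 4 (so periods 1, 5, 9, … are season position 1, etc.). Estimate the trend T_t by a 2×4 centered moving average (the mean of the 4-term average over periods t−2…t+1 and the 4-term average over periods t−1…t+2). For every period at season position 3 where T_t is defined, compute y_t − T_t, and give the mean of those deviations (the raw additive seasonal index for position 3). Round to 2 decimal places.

-13.29

Season position 3 occurs at t = 3, 7, 11 (where T_t is defined).
t=3: T_3 = 73.2500; y_3 − T_3 = 60 − 73.2500 = -13.2500
t=7: T_7 = 84.6250; y_7 − T_7 = 71 − 84.6250 = -13.6250
t=11: T_11 = 96.0000; y_11 − T_11 = 83 − 96.0000 = -13.0000
Mean deviation: (-13.2500 + -13.6250 + -13.0000) / 3 = -13.29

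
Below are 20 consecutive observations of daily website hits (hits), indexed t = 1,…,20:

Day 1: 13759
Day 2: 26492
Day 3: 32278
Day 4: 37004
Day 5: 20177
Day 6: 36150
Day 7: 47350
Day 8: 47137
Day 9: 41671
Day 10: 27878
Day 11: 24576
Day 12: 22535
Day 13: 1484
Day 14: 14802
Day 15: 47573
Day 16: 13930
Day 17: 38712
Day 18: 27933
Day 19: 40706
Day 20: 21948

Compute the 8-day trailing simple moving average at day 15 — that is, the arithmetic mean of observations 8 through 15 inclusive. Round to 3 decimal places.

Sum of periods 8–15: 47137 + 41671 + 27878 + 24576 + 22535 + 1484 + 14802 + 47573 = 227656
Divide by 8: 227656 / 8 = 28457.000

28457.000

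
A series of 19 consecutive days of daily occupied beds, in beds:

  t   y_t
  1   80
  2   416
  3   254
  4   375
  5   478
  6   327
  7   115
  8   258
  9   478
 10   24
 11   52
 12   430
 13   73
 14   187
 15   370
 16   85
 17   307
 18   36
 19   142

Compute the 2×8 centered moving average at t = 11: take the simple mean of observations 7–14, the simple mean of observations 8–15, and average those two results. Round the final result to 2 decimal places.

Sum over 7–14: 115 + 258 + 478 + 24 + 52 + 430 + 73 + 187 = 1617
Sum over 8–15: 258 + 478 + 24 + 52 + 430 + 73 + 187 + 370 = 1872
CMA at t=11 = (1617 + 1872) / (2·8) = 3489 / 16 = 218.06

218.06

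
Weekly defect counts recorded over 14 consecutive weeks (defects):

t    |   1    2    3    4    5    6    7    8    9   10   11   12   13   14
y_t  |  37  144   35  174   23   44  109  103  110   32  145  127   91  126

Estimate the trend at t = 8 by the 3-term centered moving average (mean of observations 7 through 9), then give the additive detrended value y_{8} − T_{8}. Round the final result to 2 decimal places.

-4.33

Trend T_8 = (109 + 103 + 110) / 3 = 322/3 = 107.3333
Detrended value: 103 − 107.3333 = -4.33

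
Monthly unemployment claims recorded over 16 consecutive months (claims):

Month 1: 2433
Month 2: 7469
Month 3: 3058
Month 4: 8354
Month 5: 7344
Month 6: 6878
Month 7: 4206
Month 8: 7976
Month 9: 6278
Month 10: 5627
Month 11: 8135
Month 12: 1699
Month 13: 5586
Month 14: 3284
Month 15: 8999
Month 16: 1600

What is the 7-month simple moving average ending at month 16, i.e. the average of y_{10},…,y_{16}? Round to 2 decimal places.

4990.00

Sum of periods 10–16: 5627 + 8135 + 1699 + 5586 + 3284 + 8999 + 1600 = 34930
Divide by 7: 34930 / 7 = 4990.00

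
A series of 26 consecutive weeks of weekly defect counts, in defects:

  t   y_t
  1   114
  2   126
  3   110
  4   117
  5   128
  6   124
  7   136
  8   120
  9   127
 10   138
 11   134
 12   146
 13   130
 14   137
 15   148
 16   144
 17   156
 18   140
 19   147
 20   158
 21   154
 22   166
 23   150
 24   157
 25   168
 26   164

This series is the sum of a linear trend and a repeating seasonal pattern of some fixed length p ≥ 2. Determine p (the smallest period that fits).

First differences y_{t+1} − y_t: 12, -16, 7, 11, -4, 12, -16, 7, 11, -4, 12, -16, …
The difference pattern repeats every 5 terms and not for any smaller step, so p = 5.

5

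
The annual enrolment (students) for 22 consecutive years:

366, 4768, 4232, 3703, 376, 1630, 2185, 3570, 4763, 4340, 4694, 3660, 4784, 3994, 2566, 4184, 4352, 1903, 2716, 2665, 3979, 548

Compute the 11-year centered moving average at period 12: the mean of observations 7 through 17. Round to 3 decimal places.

Sum of periods 7–17: 2185 + 3570 + 4763 + 4340 + 4694 + 3660 + 4784 + 3994 + 2566 + 4184 + 4352 = 43092
Divide by 11: 43092 / 11 = 3917.455

3917.455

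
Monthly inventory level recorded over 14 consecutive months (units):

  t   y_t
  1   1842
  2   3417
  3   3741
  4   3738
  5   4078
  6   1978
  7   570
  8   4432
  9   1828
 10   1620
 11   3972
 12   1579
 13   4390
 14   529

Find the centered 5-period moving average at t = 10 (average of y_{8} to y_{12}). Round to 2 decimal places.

2686.20

Sum of periods 8–12: 4432 + 1828 + 1620 + 3972 + 1579 = 13431
Divide by 5: 13431 / 5 = 2686.20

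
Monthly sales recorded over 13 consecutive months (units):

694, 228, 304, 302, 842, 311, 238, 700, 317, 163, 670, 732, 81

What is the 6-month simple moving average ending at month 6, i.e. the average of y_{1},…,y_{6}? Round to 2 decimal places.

Sum of periods 1–6: 694 + 228 + 304 + 302 + 842 + 311 = 2681
Divide by 6: 2681 / 6 = 446.83

446.83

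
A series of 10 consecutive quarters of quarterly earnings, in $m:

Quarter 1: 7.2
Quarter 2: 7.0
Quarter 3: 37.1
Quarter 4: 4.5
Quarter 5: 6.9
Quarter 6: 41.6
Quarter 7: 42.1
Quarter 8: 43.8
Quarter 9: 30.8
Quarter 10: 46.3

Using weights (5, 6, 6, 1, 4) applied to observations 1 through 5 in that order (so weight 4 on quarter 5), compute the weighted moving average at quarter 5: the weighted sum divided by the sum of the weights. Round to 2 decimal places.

Weighted sum: 5·7.2 + 6·7.0 + 6·37.1 + 1·4.5 + 4·6.9 = 36.0 + 42.0 + 222.6 + 4.5 + 27.6 = 332.7
Weight total: 5 + 6 + 6 + 1 + 4 = 22
WMA = 332.7 / 22 = 15.12

15.12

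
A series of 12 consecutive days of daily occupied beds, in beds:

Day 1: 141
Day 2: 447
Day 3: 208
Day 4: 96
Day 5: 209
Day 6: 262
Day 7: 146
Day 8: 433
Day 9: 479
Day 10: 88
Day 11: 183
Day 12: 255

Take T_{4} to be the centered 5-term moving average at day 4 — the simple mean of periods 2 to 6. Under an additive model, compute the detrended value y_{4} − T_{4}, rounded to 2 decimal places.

Trend T_4 = (447 + 208 + 96 + 209 + 262) / 5 = 1222/5 = 244.4000
Detrended value: 96 − 244.4000 = -148.40

-148.40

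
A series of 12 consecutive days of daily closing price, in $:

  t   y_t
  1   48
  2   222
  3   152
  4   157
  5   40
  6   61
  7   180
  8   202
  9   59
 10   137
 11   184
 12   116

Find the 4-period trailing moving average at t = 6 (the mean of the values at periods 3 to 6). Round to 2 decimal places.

102.50

Sum of periods 3–6: 152 + 157 + 40 + 61 = 410
Divide by 4: 410 / 4 = 102.50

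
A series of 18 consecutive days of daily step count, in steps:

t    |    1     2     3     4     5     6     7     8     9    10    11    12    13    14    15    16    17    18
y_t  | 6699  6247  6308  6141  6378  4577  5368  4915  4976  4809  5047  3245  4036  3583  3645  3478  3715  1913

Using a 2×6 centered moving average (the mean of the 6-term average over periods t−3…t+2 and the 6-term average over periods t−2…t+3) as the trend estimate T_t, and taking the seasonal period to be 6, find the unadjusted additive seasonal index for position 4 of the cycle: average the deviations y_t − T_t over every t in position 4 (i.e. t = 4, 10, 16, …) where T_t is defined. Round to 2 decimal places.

Season position 4 occurs at t = 4, 10 (where T_t is defined).
t=4: T_4 = 5947.4167; y_4 − T_4 = 6141 − 5947.4167 = 193.5833
t=10: T_10 = 4615.6667; y_10 − T_10 = 4809 − 4615.6667 = 193.3333
Mean deviation: (193.5833 + 193.3333) / 2 = 193.46

193.46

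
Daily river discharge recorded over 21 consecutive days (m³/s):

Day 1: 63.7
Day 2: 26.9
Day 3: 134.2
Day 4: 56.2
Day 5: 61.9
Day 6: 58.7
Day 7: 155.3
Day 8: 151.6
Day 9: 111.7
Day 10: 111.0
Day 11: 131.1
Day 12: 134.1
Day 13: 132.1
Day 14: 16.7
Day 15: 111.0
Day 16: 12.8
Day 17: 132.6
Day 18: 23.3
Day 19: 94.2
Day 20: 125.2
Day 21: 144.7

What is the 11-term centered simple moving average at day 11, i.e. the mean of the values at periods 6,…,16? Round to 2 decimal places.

Sum of periods 6–16: 58.7 + 155.3 + 151.6 + 111.7 + 111.0 + 131.1 + 134.1 + 132.1 + 16.7 + 111.0 + 12.8 = 1126.1
Divide by 11: 1126.1 / 11 = 102.37

102.37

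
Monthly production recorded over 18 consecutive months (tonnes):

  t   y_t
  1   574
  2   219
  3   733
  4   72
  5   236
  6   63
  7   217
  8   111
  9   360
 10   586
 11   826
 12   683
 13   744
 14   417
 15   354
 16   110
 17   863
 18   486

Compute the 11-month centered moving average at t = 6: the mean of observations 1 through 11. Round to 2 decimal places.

Sum of periods 1–11: 574 + 219 + 733 + 72 + 236 + 63 + 217 + 111 + 360 + 586 + 826 = 3997
Divide by 11: 3997 / 11 = 363.36

363.36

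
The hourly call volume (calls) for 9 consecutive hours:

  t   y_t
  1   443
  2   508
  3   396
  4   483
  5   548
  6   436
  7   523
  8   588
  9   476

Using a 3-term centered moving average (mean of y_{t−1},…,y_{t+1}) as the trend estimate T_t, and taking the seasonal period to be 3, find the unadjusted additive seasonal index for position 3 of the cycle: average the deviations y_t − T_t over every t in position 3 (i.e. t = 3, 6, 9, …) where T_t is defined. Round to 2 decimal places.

-66.33

Season position 3 occurs at t = 3, 6 (where T_t is defined).
t=3: T_3 = 462.3333; y_3 − T_3 = 396 − 462.3333 = -66.3333
t=6: T_6 = 502.3333; y_6 − T_6 = 436 − 502.3333 = -66.3333
Mean deviation: (-66.3333 + -66.3333) / 2 = -66.33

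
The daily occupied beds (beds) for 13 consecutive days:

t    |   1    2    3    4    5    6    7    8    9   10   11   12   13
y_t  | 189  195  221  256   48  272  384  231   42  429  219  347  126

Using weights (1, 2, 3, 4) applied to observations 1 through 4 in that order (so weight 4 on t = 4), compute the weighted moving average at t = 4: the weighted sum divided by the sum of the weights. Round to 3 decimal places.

Weighted sum: 1·189 + 2·195 + 3·221 + 4·256 = 189 + 390 + 663 + 1024 = 2266
Weight total: 1 + 2 + 3 + 4 = 10
WMA = 2266 / 10 = 226.600

226.600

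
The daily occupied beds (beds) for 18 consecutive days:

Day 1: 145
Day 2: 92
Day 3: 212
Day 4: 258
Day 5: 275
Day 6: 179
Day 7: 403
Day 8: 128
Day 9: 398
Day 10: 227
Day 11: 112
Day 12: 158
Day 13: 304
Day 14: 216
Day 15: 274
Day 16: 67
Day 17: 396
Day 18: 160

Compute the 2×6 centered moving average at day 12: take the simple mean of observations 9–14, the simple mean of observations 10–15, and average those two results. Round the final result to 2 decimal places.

Sum over 9–14: 398 + 227 + 112 + 158 + 304 + 216 = 1415
Sum over 10–15: 227 + 112 + 158 + 304 + 216 + 274 = 1291
CMA at t=12 = (1415 + 1291) / (2·6) = 2706 / 12 = 225.50

225.50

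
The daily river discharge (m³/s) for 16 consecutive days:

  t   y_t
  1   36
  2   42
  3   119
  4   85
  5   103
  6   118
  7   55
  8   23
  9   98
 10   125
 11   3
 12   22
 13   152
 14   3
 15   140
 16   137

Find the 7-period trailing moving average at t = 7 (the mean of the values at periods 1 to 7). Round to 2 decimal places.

Sum of periods 1–7: 36 + 42 + 119 + 85 + 103 + 118 + 55 = 558
Divide by 7: 558 / 7 = 79.71

79.71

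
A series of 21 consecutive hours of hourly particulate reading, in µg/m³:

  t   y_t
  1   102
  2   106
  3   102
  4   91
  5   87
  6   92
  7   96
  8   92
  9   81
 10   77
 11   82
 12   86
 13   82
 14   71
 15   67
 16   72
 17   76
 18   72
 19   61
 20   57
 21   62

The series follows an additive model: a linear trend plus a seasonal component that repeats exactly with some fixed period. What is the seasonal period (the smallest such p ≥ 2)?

5

First differences y_{t+1} − y_t: 4, -4, -11, -4, 5, 4, -4, -11, -4, 5, 4, -4, …
The difference pattern repeats every 5 terms and not for any smaller step, so p = 5.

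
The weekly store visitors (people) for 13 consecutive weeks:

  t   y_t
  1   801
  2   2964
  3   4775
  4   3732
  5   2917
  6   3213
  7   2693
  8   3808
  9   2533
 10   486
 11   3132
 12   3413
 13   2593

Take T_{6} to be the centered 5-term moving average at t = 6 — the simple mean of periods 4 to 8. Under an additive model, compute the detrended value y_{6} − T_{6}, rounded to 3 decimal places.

-59.600

Trend T_6 = (3732 + 2917 + 3213 + 2693 + 3808) / 5 = 16363/5 = 3272.60000
Detrended value: 3213 − 3272.60000 = -59.600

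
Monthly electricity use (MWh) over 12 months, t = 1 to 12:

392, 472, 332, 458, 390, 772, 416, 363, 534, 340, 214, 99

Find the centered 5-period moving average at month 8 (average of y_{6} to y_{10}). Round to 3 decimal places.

485.000

Sum of periods 6–10: 772 + 416 + 363 + 534 + 340 = 2425
Divide by 5: 2425 / 5 = 485.000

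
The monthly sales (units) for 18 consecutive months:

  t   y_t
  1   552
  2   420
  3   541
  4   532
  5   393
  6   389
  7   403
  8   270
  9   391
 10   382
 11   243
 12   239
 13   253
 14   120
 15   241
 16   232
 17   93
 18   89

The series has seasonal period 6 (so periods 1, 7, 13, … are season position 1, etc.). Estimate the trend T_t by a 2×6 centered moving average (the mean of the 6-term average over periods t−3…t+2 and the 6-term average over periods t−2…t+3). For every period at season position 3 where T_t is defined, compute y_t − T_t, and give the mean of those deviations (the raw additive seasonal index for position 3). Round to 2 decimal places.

57.17

Season position 3 occurs at t = 9, 15 (where T_t is defined).
t=9: T_9 = 333.8333; y_9 − T_9 = 391 − 333.8333 = 57.1667
t=15: T_15 = 183.8333; y_15 − T_15 = 241 − 183.8333 = 57.1667
Mean deviation: (57.1667 + 57.1667) / 2 = 57.17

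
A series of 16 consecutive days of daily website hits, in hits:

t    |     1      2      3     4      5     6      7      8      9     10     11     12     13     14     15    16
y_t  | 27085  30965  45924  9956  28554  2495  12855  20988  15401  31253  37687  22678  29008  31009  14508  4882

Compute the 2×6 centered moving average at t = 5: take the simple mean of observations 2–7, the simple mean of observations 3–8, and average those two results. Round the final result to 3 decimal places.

20960.083

Sum over 2–7: 30965 + 45924 + 9956 + 28554 + 2495 + 12855 = 130749
Sum over 3–8: 45924 + 9956 + 28554 + 2495 + 12855 + 20988 = 120772
CMA at t=5 = (130749 + 120772) / (2·6) = 251521 / 12 = 20960.083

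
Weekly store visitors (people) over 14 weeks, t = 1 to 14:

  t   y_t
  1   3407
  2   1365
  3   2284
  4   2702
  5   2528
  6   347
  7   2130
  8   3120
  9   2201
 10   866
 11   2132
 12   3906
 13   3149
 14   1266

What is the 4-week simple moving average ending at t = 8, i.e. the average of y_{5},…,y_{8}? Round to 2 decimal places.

Sum of periods 5–8: 2528 + 347 + 2130 + 3120 = 8125
Divide by 4: 8125 / 4 = 2031.25

2031.25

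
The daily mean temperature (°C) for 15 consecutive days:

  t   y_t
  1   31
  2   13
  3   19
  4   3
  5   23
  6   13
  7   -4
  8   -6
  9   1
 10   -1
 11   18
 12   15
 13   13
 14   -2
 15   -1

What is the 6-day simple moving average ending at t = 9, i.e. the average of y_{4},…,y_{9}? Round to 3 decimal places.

5.000

Sum of periods 4–9: 3 + 23 + 13 + (-4) + (-6) + 1 = 30
Divide by 6: 30 / 6 = 5.000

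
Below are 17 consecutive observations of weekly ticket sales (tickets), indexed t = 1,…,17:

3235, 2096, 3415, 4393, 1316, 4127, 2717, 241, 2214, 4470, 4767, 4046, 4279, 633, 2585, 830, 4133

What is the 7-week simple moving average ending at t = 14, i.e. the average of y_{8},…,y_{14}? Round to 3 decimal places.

Sum of periods 8–14: 241 + 2214 + 4470 + 4767 + 4046 + 4279 + 633 = 20650
Divide by 7: 20650 / 7 = 2950.000

2950.000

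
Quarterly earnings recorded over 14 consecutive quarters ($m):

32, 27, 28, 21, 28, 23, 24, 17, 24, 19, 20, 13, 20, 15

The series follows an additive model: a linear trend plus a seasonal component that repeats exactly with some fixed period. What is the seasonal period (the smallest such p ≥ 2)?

4

First differences y_{t+1} − y_t: -5, 1, -7, 7, -5, 1, -7, 7, -5, 1, …
The difference pattern repeats every 4 terms and not for any smaller step, so p = 4.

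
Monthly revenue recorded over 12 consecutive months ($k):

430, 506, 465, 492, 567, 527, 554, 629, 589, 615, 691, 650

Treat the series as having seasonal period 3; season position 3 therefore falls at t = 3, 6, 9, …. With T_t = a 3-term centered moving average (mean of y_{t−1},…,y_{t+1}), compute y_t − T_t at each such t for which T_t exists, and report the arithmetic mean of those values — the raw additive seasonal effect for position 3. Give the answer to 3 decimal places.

-22.333

Season position 3 occurs at t = 3, 6, 9 (where T_t is defined).
t=3: T_3 = 487.66667; y_3 − T_3 = 465 − 487.66667 = -22.66667
t=6: T_6 = 549.33333; y_6 − T_6 = 527 − 549.33333 = -22.33333
t=9: T_9 = 611.00000; y_9 − T_9 = 589 − 611.00000 = -22.00000
Mean deviation: (-22.66667 + -22.33333 + -22.00000) / 3 = -22.333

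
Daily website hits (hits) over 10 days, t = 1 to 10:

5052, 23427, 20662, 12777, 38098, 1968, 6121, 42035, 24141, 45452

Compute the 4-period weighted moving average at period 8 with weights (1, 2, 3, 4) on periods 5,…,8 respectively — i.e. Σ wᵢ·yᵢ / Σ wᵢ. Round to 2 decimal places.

22853.70

Weighted sum: 1·38098 + 2·1968 + 3·6121 + 4·42035 = 38098 + 3936 + 18363 + 168140 = 228537
Weight total: 1 + 2 + 3 + 4 = 10
WMA = 228537 / 10 = 22853.70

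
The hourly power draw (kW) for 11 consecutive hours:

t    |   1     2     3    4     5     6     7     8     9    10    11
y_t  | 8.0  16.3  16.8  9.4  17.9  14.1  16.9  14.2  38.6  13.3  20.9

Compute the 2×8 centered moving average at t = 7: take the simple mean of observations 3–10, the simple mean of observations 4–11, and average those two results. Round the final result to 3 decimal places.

17.906

Sum over 3–10: 16.8 + 9.4 + 17.9 + 14.1 + 16.9 + 14.2 + 38.6 + 13.3 = 141.2
Sum over 4–11: 9.4 + 17.9 + 14.1 + 16.9 + 14.2 + 38.6 + 13.3 + 20.9 = 145.3
CMA at t=7 = (141.2 + 145.3) / (2·8) = 286.5 / 16 = 17.906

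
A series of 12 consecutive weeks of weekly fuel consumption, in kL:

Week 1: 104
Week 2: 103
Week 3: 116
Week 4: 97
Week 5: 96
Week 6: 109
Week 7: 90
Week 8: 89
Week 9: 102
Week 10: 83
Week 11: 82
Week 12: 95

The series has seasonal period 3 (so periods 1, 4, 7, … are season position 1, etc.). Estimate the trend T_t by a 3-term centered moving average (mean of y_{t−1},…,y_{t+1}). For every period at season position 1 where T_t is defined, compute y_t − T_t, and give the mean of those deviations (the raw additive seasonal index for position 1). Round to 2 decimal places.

Season position 1 occurs at t = 4, 7, 10 (where T_t is defined).
t=4: T_4 = 103.0000; y_4 − T_4 = 97 − 103.0000 = -6.0000
t=7: T_7 = 96.0000; y_7 − T_7 = 90 − 96.0000 = -6.0000
t=10: T_10 = 89.0000; y_10 − T_10 = 83 − 89.0000 = -6.0000
Mean deviation: (-6.0000 + -6.0000 + -6.0000) / 3 = -6.00

-6.00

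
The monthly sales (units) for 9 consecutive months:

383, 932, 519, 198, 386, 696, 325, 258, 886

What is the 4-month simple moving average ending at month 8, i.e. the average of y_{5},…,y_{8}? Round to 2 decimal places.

Sum of periods 5–8: 386 + 696 + 325 + 258 = 1665
Divide by 4: 1665 / 4 = 416.25

416.25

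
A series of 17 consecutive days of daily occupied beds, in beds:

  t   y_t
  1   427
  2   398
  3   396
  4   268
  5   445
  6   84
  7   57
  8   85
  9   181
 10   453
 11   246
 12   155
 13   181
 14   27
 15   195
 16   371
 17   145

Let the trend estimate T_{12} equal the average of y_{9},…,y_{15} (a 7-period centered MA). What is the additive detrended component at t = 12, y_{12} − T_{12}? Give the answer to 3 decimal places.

Trend T_12 = (181 + 453 + 246 + 155 + 181 + 27 + 195) / 7 = 1438/7 = 205.42857
Detrended value: 155 − 205.42857 = -50.429

-50.429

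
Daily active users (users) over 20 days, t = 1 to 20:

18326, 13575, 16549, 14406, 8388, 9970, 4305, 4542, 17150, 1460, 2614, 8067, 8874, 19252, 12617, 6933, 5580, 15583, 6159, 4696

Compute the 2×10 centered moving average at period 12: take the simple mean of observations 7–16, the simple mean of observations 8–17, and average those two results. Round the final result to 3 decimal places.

8645.150

Sum over 7–16: 4305 + 4542 + 17150 + 1460 + 2614 + 8067 + 8874 + 19252 + 12617 + 6933 = 85814
Sum over 8–17: 4542 + 17150 + 1460 + 2614 + 8067 + 8874 + 19252 + 12617 + 6933 + 5580 = 87089
CMA at t=12 = (85814 + 87089) / (2·10) = 172903 / 20 = 8645.150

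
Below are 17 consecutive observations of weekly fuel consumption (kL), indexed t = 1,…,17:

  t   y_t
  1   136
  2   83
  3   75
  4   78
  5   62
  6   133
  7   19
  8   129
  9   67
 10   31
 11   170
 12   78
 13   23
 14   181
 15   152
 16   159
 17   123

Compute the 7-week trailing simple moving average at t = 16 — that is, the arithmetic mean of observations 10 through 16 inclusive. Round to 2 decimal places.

Sum of periods 10–16: 31 + 170 + 78 + 23 + 181 + 152 + 159 = 794
Divide by 7: 794 / 7 = 113.43

113.43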